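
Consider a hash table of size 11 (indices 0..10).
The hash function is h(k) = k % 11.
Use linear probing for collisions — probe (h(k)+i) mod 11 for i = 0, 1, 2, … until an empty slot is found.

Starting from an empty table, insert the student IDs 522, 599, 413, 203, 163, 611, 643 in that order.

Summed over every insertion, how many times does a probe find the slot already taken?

15

522: h=5 → slot 5
599: h=5, probe 5,6 → slot 6
413: h=6, probe 6,7 → slot 7
203: h=5, probe 5,6,7,8 → slot 8
163: h=9 → slot 9
611: h=6, probe 6,7,8,9,10 → slot 10
643: h=5, probe 5,6,7,8,9,10,0 → slot 0
Table: [643, _, _, _, _, 522, 599, 413, 203, 163, 611]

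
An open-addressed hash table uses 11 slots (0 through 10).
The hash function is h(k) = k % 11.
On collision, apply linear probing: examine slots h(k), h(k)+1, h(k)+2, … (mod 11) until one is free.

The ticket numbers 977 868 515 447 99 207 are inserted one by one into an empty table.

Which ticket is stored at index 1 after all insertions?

977 hashes to 9; slot 9 is free → place at 9.
868 hashes to 10; slot 10 is free → place at 10.
515 hashes to 9; 9,10 taken → place at 0.
447 hashes to 7; slot 7 is free → place at 7.
99 hashes to 0; 0 taken → place at 1.
207 hashes to 9; 9,10,0,1 taken → place at 2.
Table: [515, 99, 207, -, -, -, -, 447, -, 977, 868]

99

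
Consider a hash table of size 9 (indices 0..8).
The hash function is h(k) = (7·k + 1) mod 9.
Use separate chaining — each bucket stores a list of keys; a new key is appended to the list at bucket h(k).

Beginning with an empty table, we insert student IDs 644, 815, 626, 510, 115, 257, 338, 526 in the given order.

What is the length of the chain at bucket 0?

5

Insert 644: h=0, bucket 0 empty → new chain.
Insert 815: h=0, bucket 0 nonempty → append to chain.
Insert 626: h=0, bucket 0 nonempty → append to chain.
Insert 510: h=7, bucket 7 empty → new chain.
Insert 115: h=5, bucket 5 empty → new chain.
Insert 257: h=0, bucket 0 nonempty → append to chain.
Insert 338: h=0, bucket 0 nonempty → append to chain.
Insert 526: h=2, bucket 2 empty → new chain.
Final buckets:
0: 644 -> 815 -> 626 -> 257 -> 338
1: ∅
2: 526
3: ∅
4: ∅
5: 115
6: ∅
7: 510
8: ∅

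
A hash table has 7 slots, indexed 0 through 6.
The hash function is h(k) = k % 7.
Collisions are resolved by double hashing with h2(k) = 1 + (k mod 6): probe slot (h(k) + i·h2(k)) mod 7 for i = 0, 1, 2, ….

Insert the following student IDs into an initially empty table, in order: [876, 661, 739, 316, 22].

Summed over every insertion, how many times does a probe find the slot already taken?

876 hashes to 1; slot 1 is free → place at 1.
661 hashes to 3; slot 3 is free → place at 3.
739 hashes to 4; slot 4 is free → place at 4.
316 hashes to 1, h2=5; 1 taken → place at 6.
22 hashes to 1, h2=5; 1,6,4 taken → place at 2.
Table: [—, 876, 22, 661, 739, —, 316]

4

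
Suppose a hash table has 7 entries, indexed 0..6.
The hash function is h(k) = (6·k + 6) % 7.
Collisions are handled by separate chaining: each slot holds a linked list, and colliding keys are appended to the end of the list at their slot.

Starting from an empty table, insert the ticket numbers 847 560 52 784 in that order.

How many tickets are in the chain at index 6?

Insert 847: h=6, bucket 6 empty → new chain.
Insert 560: h=6, bucket 6 nonempty → append to chain.
Insert 52: h=3, bucket 3 empty → new chain.
Insert 784: h=6, bucket 6 nonempty → append to chain.
Final buckets:
0: —
1: —
2: —
3: 52
4: —
5: —
6: 847 -> 560 -> 784

3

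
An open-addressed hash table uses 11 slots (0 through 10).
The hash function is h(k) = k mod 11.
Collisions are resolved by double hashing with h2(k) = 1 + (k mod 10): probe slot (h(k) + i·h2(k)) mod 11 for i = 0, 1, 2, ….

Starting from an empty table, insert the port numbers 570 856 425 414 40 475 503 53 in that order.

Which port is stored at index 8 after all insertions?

570: h=9 => slot 9
856: h=9, h2=7, probe 9,5 => slot 5
425: h=7 => slot 7
414: h=7, h2=5, probe 7,1 => slot 1
40: h=7, h2=1, probe 7,8 => slot 8
475: h=2 => slot 2
503: h=8, h2=4, probe 8,1,5,9,2,6 => slot 6
53: h=9, h2=4, probe 9,2,6,10 => slot 10
Table: [., 414, 475, ., ., 856, 503, 425, 40, 570, 53]

40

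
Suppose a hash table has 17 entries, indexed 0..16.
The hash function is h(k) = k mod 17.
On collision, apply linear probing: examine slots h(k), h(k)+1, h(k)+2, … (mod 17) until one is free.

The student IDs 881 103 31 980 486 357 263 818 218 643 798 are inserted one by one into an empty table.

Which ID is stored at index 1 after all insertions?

103

881: h=14 => slot 14
103: h=1 => slot 1
31: h=14, probe 14,15 => slot 15
980: h=11 => slot 11
486: h=10 => slot 10
357: h=0 => slot 0
263: h=8 => slot 8
818: h=2 => slot 2
218: h=14, probe 14,15,16 => slot 16
643: h=14, probe 14,15,16,0,1,2,3 => slot 3
798: h=16, probe 16,0,1,2,3,4 => slot 4
Table: [357, 103, 818, 643, 798, _, _, _, 263, _, 486, 980, _, _, 881, 31, 218]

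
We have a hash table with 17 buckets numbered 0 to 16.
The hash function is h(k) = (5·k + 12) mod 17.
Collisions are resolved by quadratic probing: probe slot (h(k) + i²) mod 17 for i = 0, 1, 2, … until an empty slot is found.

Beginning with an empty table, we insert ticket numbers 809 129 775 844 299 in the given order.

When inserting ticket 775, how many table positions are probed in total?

3

Insert 809: h=11, slot 11 empty => index 11.
Insert 129: h=11, slot 11 occupied => index 12.
Insert 775: h=11, slots 11,12 occupied => index 15.
Insert 844: h=16, slot 16 empty => index 16.
Insert 299: h=11, slots 11,12,15 occupied => index 3.
Table: [-, -, -, 299, -, -, -, -, -, -, -, 809, 129, -, -, 775, 844]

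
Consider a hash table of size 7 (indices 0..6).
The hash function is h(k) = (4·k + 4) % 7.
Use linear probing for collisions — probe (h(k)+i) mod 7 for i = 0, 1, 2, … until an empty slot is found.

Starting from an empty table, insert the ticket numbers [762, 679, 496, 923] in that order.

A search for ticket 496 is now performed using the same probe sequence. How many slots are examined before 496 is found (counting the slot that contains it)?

2

762: h=0 => slot 0
679: h=4 => slot 4
496: h=0, probe 0,1 => slot 1
923: h=0, probe 0,1,2 => slot 2
Table: [762, 496, 923, —, 679, —, —]
Lookup 496: h=0, probe 0,1 → found at 1.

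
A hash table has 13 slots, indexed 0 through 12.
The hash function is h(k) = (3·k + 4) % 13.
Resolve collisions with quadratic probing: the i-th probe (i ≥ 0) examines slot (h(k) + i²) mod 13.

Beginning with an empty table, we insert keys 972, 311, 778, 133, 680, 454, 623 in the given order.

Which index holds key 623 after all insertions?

5

Insert 972: h=8, slot 8 empty -> index 8.
Insert 311: h=1, slot 1 empty -> index 1.
Insert 778: h=11, slot 11 empty -> index 11.
Insert 133: h=0, slot 0 empty -> index 0.
Insert 680: h=3, slot 3 empty -> index 3.
Insert 454: h=1, slot 1 occupied -> index 2.
Insert 623: h=1, slots 1,2 occupied -> index 5.
Table: [133, 311, 454, 680, -, 623, -, -, 972, -, -, 778, -]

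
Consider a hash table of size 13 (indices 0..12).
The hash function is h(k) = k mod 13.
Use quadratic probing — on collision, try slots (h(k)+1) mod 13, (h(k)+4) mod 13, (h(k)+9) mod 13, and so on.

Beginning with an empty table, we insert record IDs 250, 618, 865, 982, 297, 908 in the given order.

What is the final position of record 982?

11

250 hashes to 3; slot 3 is free => place at 3.
618 hashes to 7; slot 7 is free => place at 7.
865 hashes to 7; 7 taken => place at 8.
982 hashes to 7; 7,8 taken => place at 11.
297 hashes to 11; 11 taken => place at 12.
908 hashes to 11; 11,12 taken => place at 2.
Table: [-, -, 908, 250, -, -, -, 618, 865, -, -, 982, 297]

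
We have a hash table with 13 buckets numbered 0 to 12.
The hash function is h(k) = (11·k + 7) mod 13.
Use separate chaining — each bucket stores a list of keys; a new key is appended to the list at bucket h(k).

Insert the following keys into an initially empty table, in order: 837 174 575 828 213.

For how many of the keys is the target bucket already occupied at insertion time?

2

Insert 837: h=10, bucket 10 empty → new chain.
Insert 174: h=10, bucket 10 nonempty → append to chain.
Insert 575: h=1, bucket 1 empty → new chain.
Insert 828: h=2, bucket 2 empty → new chain.
Insert 213: h=10, bucket 10 nonempty → append to chain.
Final buckets:
0: .
1: 575
2: 828
3: .
4: .
5: .
6: .
7: .
8: .
9: .
10: 837 -> 174 -> 213
11: .
12: .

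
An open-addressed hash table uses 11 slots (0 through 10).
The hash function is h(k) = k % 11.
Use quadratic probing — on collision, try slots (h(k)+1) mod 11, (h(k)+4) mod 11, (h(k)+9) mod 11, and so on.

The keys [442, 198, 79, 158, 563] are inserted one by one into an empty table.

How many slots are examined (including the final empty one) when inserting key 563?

442: h=2 -> slot 2
198: h=0 -> slot 0
79: h=2, probe 2,3 -> slot 3
158: h=4 -> slot 4
563: h=2, probe 2,3,6 -> slot 6
Table: [198, ∅, 442, 79, 158, ∅, 563, ∅, ∅, ∅, ∅]

3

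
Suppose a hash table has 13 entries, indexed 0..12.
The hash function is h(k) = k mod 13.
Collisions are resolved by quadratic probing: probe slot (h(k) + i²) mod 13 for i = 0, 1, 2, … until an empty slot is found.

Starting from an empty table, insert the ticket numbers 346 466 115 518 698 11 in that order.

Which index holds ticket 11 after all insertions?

346 hashes to 8; slot 8 is free -> place at 8.
466 hashes to 11; slot 11 is free -> place at 11.
115 hashes to 11; 11 taken -> place at 12.
518 hashes to 11; 11,12 taken -> place at 2.
698 hashes to 9; slot 9 is free -> place at 9.
11 hashes to 11; 11,12,2 taken -> place at 7.
Table: [—, —, 518, —, —, —, —, 11, 346, 698, —, 466, 115]

7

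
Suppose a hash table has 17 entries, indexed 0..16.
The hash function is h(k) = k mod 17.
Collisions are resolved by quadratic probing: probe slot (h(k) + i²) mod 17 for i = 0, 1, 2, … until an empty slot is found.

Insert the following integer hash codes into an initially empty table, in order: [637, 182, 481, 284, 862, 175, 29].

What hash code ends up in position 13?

284

637 hashes to 8; slot 8 is free → place at 8.
182 hashes to 12; slot 12 is free → place at 12.
481 hashes to 5; slot 5 is free → place at 5.
284 hashes to 12; 12 taken → place at 13.
862 hashes to 12; 12,13 taken → place at 16.
175 hashes to 5; 5 taken → place at 6.
29 hashes to 12; 12,13,16 taken → place at 4.
Table: [-, -, -, -, 29, 481, 175, -, 637, -, -, -, 182, 284, -, -, 862]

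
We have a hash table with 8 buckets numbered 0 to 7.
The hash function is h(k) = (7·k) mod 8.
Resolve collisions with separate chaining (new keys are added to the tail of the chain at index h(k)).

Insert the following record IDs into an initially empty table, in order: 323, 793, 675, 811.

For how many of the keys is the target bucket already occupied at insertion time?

323 -> bucket 5
793 -> bucket 7
675 -> bucket 5 (collision)
811 -> bucket 5 (collision)
Final buckets:
0: —
1: —
2: —
3: —
4: —
5: 323 -> 675 -> 811
6: —
7: 793

2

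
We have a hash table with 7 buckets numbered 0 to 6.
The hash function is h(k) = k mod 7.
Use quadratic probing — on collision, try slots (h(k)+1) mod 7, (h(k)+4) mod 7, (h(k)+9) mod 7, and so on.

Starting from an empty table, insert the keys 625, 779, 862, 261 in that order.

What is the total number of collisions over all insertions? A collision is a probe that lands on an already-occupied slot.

625 hashes to 2; slot 2 is free -> place at 2.
779 hashes to 2; 2 taken -> place at 3.
862 hashes to 1; slot 1 is free -> place at 1.
261 hashes to 2; 2,3 taken -> place at 6.
Table: [., 862, 625, 779, ., ., 261]

3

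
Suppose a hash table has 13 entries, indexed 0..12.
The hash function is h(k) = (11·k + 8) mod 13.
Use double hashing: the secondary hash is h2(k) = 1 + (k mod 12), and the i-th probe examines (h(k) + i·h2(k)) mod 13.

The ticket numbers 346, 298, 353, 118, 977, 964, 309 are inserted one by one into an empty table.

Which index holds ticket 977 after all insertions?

3

346: h=5 => slot 5
298: h=10 => slot 10
353: h=4 => slot 4
118: h=6 => slot 6
977: h=4, h2=6, probe 4,10,3 => slot 3
964: h=4, h2=5, probe 4,9 => slot 9
309: h=1 => slot 1
Table: [., 309, ., 977, 353, 346, 118, ., ., 964, 298, ., .]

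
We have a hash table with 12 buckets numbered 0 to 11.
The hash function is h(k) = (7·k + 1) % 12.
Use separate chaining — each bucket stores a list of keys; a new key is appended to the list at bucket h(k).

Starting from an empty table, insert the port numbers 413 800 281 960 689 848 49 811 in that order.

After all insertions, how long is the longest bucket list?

413 → bucket 0
800 → bucket 9
281 → bucket 0 (collision)
960 → bucket 1
689 → bucket 0 (collision)
848 → bucket 9 (collision)
49 → bucket 8
811 → bucket 2
Final buckets:
0: 413 -> 281 -> 689
1: 960
2: 811
3: .
4: .
5: .
6: .
7: .
8: 49
9: 800 -> 848
10: .
11: .

3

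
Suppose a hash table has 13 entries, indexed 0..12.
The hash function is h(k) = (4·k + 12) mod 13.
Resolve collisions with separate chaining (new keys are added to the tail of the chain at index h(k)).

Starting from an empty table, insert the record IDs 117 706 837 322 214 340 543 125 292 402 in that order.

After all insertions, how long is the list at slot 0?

Insert 117: h=12, bucket 12 empty → new chain.
Insert 706: h=2, bucket 2 empty → new chain.
Insert 837: h=6, bucket 6 empty → new chain.
Insert 322: h=0, bucket 0 empty → new chain.
Insert 214: h=10, bucket 10 empty → new chain.
Insert 340: h=7, bucket 7 empty → new chain.
Insert 543: h=0, bucket 0 nonempty → append to chain.
Insert 125: h=5, bucket 5 empty → new chain.
Insert 292: h=10, bucket 10 nonempty → append to chain.
Insert 402: h=8, bucket 8 empty → new chain.
Final buckets:
0: 322 -> 543
1: ∅
2: 706
3: ∅
4: ∅
5: 125
6: 837
7: 340
8: 402
9: ∅
10: 214 -> 292
11: ∅
12: 117

2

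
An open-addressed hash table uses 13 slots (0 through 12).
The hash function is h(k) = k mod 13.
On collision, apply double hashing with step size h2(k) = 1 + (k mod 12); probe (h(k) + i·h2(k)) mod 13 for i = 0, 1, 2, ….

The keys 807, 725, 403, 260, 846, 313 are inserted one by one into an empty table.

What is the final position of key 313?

Insert 807: h=1, slot 1 empty → index 1.
Insert 725: h=10, slot 10 empty → index 10.
Insert 403: h=0, slot 0 empty → index 0.
Insert 260: h=0, h2=9, slot 0 occupied → index 9.
Insert 846: h=1, h2=7, slot 1 occupied → index 8.
Insert 313: h=1, h2=2, slot 1 occupied → index 3.
Table: [403, 807, -, 313, -, -, -, -, 846, 260, 725, -, -]

3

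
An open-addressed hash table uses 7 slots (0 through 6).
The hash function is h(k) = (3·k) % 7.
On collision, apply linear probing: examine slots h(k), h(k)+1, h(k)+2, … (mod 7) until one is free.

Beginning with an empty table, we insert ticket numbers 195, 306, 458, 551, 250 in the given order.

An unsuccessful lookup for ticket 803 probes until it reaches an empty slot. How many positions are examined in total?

195 hashes to 4; slot 4 is free => place at 4.
306 hashes to 1; slot 1 is free => place at 1.
458 hashes to 2; slot 2 is free => place at 2.
551 hashes to 1; 1,2 taken => place at 3.
250 hashes to 1; 1,2,3,4 taken => place at 5.
Table: [∅, 306, 458, 551, 195, 250, ∅]
Lookup 803: h=1, probe 1,2,3,4,5,6 → slot 6 empty, not found.

6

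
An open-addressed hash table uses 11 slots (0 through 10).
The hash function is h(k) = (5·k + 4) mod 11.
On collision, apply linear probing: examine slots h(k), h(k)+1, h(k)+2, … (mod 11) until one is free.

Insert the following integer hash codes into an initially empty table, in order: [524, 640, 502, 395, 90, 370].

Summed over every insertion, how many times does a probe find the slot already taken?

524: h=6 -> slot 6
640: h=3 -> slot 3
502: h=6, probe 6,7 -> slot 7
395: h=10 -> slot 10
90: h=3, probe 3,4 -> slot 4
370: h=6, probe 6,7,8 -> slot 8
Table: [—, —, —, 640, 90, —, 524, 502, 370, —, 395]

4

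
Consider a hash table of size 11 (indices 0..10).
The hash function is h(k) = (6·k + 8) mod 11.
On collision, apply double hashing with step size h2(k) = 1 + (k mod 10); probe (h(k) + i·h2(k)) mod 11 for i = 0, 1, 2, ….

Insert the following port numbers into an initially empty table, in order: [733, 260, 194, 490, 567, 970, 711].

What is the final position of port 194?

733: h=6 -> slot 6
260: h=6, h2=1, probe 6,7 -> slot 7
194: h=6, h2=5, probe 6,0 -> slot 0
490: h=0, h2=1, probe 0,1 -> slot 1
567: h=0, h2=8, probe 0,8 -> slot 8
970: h=9 -> slot 9
711: h=6, h2=2, probe 6,8,10 -> slot 10
Table: [194, 490, ∅, ∅, ∅, ∅, 733, 260, 567, 970, 711]

0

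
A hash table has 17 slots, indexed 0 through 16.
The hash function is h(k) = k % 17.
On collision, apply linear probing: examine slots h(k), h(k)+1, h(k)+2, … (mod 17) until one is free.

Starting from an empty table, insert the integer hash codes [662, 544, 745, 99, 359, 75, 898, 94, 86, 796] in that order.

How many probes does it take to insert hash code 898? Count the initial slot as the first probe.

5

Insert 662: h=16, slot 16 empty -> index 16.
Insert 544: h=0, slot 0 empty -> index 0.
Insert 745: h=14, slot 14 empty -> index 14.
Insert 99: h=14, slot 14 occupied -> index 15.
Insert 359: h=2, slot 2 empty -> index 2.
Insert 75: h=7, slot 7 empty -> index 7.
Insert 898: h=14, slots 14,15,16,0 occupied -> index 1.
Insert 94: h=9, slot 9 empty -> index 9.
Insert 86: h=1, slots 1,2 occupied -> index 3.
Insert 796: h=14, slots 14,15,16,0,1,2,3 occupied -> index 4.
Table: [544, 898, 359, 86, 796, ., ., 75, ., 94, ., ., ., ., 745, 99, 662]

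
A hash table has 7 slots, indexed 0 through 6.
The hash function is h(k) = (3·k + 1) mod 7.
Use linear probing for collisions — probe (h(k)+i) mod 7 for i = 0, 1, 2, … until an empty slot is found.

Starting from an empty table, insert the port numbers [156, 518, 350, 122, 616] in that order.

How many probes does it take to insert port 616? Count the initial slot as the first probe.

4

156: h=0 → slot 0
518: h=1 → slot 1
350: h=1, probe 1,2 → slot 2
122: h=3 → slot 3
616: h=1, probe 1,2,3,4 → slot 4
Table: [156, 518, 350, 122, 616, —, —]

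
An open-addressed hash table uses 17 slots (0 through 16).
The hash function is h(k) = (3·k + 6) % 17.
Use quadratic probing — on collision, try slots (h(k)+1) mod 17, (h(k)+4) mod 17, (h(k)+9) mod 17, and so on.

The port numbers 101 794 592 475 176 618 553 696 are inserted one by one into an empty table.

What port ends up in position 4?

475

101: h=3 → slot 3
794: h=8 → slot 8
592: h=14 → slot 14
475: h=3, probe 3,4 → slot 4
176: h=7 → slot 7
618: h=7, probe 7,8,11 → slot 11
553: h=16 → slot 16
696: h=3, probe 3,4,7,12 → slot 12
Table: [—, —, —, 101, 475, —, —, 176, 794, —, —, 618, 696, —, 592, —, 553]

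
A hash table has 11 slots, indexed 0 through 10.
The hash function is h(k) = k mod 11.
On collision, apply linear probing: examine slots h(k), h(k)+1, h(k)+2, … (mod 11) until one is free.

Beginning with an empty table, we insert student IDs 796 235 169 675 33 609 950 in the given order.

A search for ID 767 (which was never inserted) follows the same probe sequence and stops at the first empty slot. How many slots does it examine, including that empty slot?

796: h=4 -> slot 4
235: h=4, probe 4,5 -> slot 5
169: h=4, probe 4,5,6 -> slot 6
675: h=4, probe 4,5,6,7 -> slot 7
33: h=0 -> slot 0
609: h=4, probe 4,5,6,7,8 -> slot 8
950: h=4, probe 4,5,6,7,8,9 -> slot 9
Table: [33, _, _, _, 796, 235, 169, 675, 609, 950, _]
Lookup 767: h=8, probe 8,9,10 → slot 10 empty, not found.

3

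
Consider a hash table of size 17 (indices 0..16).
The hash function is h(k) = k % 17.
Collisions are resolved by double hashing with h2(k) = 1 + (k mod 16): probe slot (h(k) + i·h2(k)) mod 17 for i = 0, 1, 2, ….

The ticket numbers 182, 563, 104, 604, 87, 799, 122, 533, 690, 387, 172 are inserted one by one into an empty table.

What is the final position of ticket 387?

182 hashes to 12; slot 12 is free => place at 12.
563 hashes to 2; slot 2 is free => place at 2.
104 hashes to 2, h2=9; 2 taken => place at 11.
604 hashes to 9; slot 9 is free => place at 9.
87 hashes to 2, h2=8; 2 taken => place at 10.
799 hashes to 0; slot 0 is free => place at 0.
122 hashes to 3; slot 3 is free => place at 3.
533 hashes to 6; slot 6 is free => place at 6.
690 hashes to 10, h2=3; 10 taken => place at 13.
387 hashes to 13, h2=4; 13,0 taken => place at 4.
172 hashes to 2, h2=13; 2 taken => place at 15.
Table: [799, ., 563, 122, 387, ., 533, ., ., 604, 87, 104, 182, 690, ., 172, .]

4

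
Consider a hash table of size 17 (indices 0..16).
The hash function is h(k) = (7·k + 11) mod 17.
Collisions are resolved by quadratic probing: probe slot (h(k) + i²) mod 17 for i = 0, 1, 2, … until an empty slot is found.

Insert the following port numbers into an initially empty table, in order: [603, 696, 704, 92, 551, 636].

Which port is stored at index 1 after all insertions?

Insert 603: h=16, slot 16 empty => index 16.
Insert 696: h=4, slot 4 empty => index 4.
Insert 704: h=9, slot 9 empty => index 9.
Insert 92: h=9, slot 9 occupied => index 10.
Insert 551: h=9, slots 9,10 occupied => index 13.
Insert 636: h=9, slots 9,10,13 occupied => index 1.
Table: [., 636, ., ., 696, ., ., ., ., 704, 92, ., ., 551, ., ., 603]

636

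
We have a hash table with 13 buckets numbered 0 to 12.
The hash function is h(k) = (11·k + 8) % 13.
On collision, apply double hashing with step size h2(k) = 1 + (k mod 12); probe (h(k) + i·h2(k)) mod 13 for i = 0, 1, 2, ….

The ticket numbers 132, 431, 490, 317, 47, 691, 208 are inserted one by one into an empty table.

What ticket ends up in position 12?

Insert 132: h=4, slot 4 empty -> index 4.
Insert 431: h=4, h2=12, slot 4 occupied -> index 3.
Insert 490: h=3, h2=11, slot 3 occupied -> index 1.
Insert 317: h=11, slot 11 empty -> index 11.
Insert 47: h=5, slot 5 empty -> index 5.
Insert 691: h=4, h2=8, slot 4 occupied -> index 12.
Insert 208: h=8, slot 8 empty -> index 8.
Table: [∅, 490, ∅, 431, 132, 47, ∅, ∅, 208, ∅, ∅, 317, 691]

691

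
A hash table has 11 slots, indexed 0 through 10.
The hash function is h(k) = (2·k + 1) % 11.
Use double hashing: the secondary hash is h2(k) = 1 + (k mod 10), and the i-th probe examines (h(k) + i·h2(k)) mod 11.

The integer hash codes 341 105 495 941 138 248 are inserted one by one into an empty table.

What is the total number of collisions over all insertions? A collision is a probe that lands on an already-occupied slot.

341: h=1 -> slot 1
105: h=2 -> slot 2
495: h=1, h2=6, probe 1,7 -> slot 7
941: h=2, h2=2, probe 2,4 -> slot 4
138: h=2, h2=9, probe 2,0 -> slot 0
248: h=2, h2=9, probe 2,0,9 -> slot 9
Table: [138, 341, 105, ., 941, ., ., 495, ., 248, .]

5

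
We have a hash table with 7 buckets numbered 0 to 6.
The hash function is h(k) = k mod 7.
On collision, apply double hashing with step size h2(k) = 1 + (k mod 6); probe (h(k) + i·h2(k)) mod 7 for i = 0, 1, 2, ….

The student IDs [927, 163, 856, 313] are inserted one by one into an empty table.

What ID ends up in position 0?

856

927 hashes to 3; slot 3 is free → place at 3.
163 hashes to 2; slot 2 is free → place at 2.
856 hashes to 2, h2=5; 2 taken → place at 0.
313 hashes to 5; slot 5 is free → place at 5.
Table: [856, -, 163, 927, -, 313, -]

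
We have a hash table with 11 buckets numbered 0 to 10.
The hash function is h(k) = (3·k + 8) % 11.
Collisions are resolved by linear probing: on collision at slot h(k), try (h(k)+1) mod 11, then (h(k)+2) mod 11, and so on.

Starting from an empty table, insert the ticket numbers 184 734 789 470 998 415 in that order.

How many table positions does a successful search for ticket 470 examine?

184: h=10 => slot 10
734: h=10, probe 10,0 => slot 0
789: h=10, probe 10,0,1 => slot 1
470: h=10, probe 10,0,1,2 => slot 2
998: h=10, probe 10,0,1,2,3 => slot 3
415: h=10, probe 10,0,1,2,3,4 => slot 4
Table: [734, 789, 470, 998, 415, -, -, -, -, -, 184]
Lookup 470: h=10, probe 10,0,1,2 → found at 2.

4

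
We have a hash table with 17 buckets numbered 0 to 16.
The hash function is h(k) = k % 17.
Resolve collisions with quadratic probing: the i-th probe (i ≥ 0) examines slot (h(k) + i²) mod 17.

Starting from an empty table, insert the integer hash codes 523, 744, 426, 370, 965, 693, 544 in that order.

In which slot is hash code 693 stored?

12

523: h=13 => slot 13
744: h=13, probe 13,14 => slot 14
426: h=1 => slot 1
370: h=13, probe 13,14,0 => slot 0
965: h=13, probe 13,14,0,5 => slot 5
693: h=13, probe 13,14,0,5,12 => slot 12
544: h=0, probe 0,1,4 => slot 4
Table: [370, 426, —, —, 544, 965, —, —, —, —, —, —, 693, 523, 744, —, —]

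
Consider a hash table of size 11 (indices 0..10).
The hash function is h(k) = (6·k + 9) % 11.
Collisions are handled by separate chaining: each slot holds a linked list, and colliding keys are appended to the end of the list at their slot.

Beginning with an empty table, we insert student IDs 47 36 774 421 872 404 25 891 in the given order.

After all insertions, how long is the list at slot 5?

47 → bucket 5
36 → bucket 5 (collision)
774 → bucket 0
421 → bucket 5 (collision)
872 → bucket 5 (collision)
404 → bucket 2
25 → bucket 5 (collision)
891 → bucket 9
Final buckets:
0: 774
1: —
2: 404
3: —
4: —
5: 47 -> 36 -> 421 -> 872 -> 25
6: —
7: —
8: —
9: 891
10: —

5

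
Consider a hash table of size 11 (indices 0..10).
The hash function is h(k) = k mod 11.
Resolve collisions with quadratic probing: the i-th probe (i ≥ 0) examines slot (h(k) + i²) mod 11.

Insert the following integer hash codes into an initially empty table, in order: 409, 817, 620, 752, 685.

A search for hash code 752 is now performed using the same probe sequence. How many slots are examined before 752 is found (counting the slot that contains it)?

409: h=2 -> slot 2
817: h=3 -> slot 3
620: h=4 -> slot 4
752: h=4, probe 4,5 -> slot 5
685: h=3, probe 3,4,7 -> slot 7
Table: [_, _, 409, 817, 620, 752, _, 685, _, _, _]
Lookup 752: h=4, probe 4,5 → found at 5.

2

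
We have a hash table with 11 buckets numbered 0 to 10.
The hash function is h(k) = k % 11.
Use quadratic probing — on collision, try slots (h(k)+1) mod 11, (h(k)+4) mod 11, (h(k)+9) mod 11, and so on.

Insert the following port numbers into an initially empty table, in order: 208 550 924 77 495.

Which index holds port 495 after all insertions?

208 hashes to 10; slot 10 is free => place at 10.
550 hashes to 0; slot 0 is free => place at 0.
924 hashes to 0; 0 taken => place at 1.
77 hashes to 0; 0,1 taken => place at 4.
495 hashes to 0; 0,1,4 taken => place at 9.
Table: [550, 924, ., ., 77, ., ., ., ., 495, 208]

9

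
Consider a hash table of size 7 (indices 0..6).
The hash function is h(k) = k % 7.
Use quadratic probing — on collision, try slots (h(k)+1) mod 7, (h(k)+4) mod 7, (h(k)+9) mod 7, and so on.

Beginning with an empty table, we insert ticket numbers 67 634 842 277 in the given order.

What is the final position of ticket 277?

67 hashes to 4; slot 4 is free → place at 4.
634 hashes to 4; 4 taken → place at 5.
842 hashes to 2; slot 2 is free → place at 2.
277 hashes to 4; 4,5 taken → place at 1.
Table: [_, 277, 842, _, 67, 634, _]

1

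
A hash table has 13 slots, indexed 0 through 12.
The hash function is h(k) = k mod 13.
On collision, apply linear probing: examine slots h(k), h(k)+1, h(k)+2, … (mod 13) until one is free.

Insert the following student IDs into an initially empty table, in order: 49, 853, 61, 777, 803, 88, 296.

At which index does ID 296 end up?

49: h=10 => slot 10
853: h=8 => slot 8
61: h=9 => slot 9
777: h=10, probe 10,11 => slot 11
803: h=10, probe 10,11,12 => slot 12
88: h=10, probe 10,11,12,0 => slot 0
296: h=10, probe 10,11,12,0,1 => slot 1
Table: [88, 296, ., ., ., ., ., ., 853, 61, 49, 777, 803]

1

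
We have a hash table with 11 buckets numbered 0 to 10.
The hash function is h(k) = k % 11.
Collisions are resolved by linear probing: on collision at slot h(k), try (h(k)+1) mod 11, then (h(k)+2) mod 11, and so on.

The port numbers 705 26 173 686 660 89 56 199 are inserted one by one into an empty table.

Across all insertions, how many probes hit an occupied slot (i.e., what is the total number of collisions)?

705: h=1 => slot 1
26: h=4 => slot 4
173: h=8 => slot 8
686: h=4, probe 4,5 => slot 5
660: h=0 => slot 0
89: h=1, probe 1,2 => slot 2
56: h=1, probe 1,2,3 => slot 3
199: h=1, probe 1,2,3,4,5,6 => slot 6
Table: [660, 705, 89, 56, 26, 686, 199, _, 173, _, _]

9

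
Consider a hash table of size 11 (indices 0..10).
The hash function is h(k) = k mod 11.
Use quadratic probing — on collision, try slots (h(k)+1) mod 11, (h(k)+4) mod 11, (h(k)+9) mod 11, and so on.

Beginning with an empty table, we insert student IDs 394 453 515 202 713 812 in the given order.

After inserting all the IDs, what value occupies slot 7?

713

394: h=9 -> slot 9
453: h=2 -> slot 2
515: h=9, probe 9,10 -> slot 10
202: h=4 -> slot 4
713: h=9, probe 9,10,2,7 -> slot 7
812: h=9, probe 9,10,2,7,3 -> slot 3
Table: [., ., 453, 812, 202, ., ., 713, ., 394, 515]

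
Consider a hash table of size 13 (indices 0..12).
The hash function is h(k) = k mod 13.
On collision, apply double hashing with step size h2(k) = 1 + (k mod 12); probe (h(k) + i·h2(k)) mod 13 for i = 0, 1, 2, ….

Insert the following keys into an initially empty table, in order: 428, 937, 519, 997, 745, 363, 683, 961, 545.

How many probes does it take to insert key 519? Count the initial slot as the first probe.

428 hashes to 12; slot 12 is free → place at 12.
937 hashes to 1; slot 1 is free → place at 1.
519 hashes to 12, h2=4; 12 taken → place at 3.
997 hashes to 9; slot 9 is free → place at 9.
745 hashes to 4; slot 4 is free → place at 4.
363 hashes to 12, h2=4; 12,3 taken → place at 7.
683 hashes to 7, h2=12; 7 taken → place at 6.
961 hashes to 12, h2=2; 12,1,3 taken → place at 5.
545 hashes to 12, h2=6; 12,5 taken → place at 11.
Table: [—, 937, —, 519, 745, 961, 683, 363, —, 997, —, 545, 428]

2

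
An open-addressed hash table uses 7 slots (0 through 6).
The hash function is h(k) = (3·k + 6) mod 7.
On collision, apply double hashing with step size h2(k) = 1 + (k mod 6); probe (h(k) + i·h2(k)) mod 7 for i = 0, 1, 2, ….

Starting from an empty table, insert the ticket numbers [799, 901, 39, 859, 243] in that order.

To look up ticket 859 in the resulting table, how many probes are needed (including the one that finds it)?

4

799: h=2 => slot 2
901: h=0 => slot 0
39: h=4 => slot 4
859: h=0, h2=2, probe 0,2,4,6 => slot 6
243: h=0, h2=4, probe 0,4,1 => slot 1
Table: [901, 243, 799, _, 39, _, 859]
Lookup 859: h=0, h2=2, probe 0,2,4,6 → found at 6.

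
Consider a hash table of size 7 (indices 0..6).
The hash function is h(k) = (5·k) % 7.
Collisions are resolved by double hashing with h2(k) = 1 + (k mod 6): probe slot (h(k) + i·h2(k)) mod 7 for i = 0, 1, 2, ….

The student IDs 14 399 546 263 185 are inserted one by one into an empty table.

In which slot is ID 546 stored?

14 hashes to 0; slot 0 is free → place at 0.
399 hashes to 0, h2=4; 0 taken → place at 4.
546 hashes to 0, h2=1; 0 taken → place at 1.
263 hashes to 6; slot 6 is free → place at 6.
185 hashes to 1, h2=6; 1,0,6 taken → place at 5.
Table: [14, 546, ., ., 399, 185, 263]

1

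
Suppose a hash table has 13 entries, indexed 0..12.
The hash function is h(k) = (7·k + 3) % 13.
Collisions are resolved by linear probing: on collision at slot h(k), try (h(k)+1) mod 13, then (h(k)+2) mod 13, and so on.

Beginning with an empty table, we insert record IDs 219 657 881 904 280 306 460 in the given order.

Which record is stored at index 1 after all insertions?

Insert 219: h=2, slot 2 empty → index 2.
Insert 657: h=0, slot 0 empty → index 0.
Insert 881: h=8, slot 8 empty → index 8.
Insert 904: h=0, slot 0 occupied → index 1.
Insert 280: h=0, slots 0,1,2 occupied → index 3.
Insert 306: h=0, slots 0,1,2,3 occupied → index 4.
Insert 460: h=12, slot 12 empty → index 12.
Table: [657, 904, 219, 280, 306, ∅, ∅, ∅, 881, ∅, ∅, ∅, 460]

904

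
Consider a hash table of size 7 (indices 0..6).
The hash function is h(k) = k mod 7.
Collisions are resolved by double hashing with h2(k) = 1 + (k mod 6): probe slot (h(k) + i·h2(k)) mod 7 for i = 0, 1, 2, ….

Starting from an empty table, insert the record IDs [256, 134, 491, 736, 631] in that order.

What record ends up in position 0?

491

256 hashes to 4; slot 4 is free -> place at 4.
134 hashes to 1; slot 1 is free -> place at 1.
491 hashes to 1, h2=6; 1 taken -> place at 0.
736 hashes to 1, h2=5; 1 taken -> place at 6.
631 hashes to 1, h2=2; 1 taken -> place at 3.
Table: [491, 134, _, 631, 256, _, 736]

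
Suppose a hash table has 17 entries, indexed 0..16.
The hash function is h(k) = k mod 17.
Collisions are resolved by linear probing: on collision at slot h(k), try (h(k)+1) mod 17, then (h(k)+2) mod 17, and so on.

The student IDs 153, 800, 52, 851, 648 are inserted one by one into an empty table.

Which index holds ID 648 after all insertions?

4

153: h=0 => slot 0
800: h=1 => slot 1
52: h=1, probe 1,2 => slot 2
851: h=1, probe 1,2,3 => slot 3
648: h=2, probe 2,3,4 => slot 4
Table: [153, 800, 52, 851, 648, —, —, —, —, —, —, —, —, —, —, —, —]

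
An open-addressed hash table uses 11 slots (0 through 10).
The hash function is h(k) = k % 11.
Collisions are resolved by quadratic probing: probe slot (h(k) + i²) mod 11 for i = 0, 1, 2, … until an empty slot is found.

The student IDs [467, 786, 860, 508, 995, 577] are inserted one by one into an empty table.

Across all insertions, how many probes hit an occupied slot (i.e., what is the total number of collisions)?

467: h=5 -> slot 5
786: h=5, probe 5,6 -> slot 6
860: h=2 -> slot 2
508: h=2, probe 2,3 -> slot 3
995: h=5, probe 5,6,9 -> slot 9
577: h=5, probe 5,6,9,3,10 -> slot 10
Table: [., ., 860, 508, ., 467, 786, ., ., 995, 577]

8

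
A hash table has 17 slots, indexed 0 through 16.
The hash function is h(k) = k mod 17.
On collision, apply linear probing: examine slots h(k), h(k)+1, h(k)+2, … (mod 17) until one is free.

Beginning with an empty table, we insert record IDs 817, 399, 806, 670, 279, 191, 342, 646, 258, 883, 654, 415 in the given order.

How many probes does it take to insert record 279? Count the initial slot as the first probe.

817 hashes to 1; slot 1 is free → place at 1.
399 hashes to 8; slot 8 is free → place at 8.
806 hashes to 7; slot 7 is free → place at 7.
670 hashes to 7; 7,8 taken → place at 9.
279 hashes to 7; 7,8,9 taken → place at 10.
191 hashes to 4; slot 4 is free → place at 4.
342 hashes to 2; slot 2 is free → place at 2.
646 hashes to 0; slot 0 is free → place at 0.
258 hashes to 3; slot 3 is free → place at 3.
883 hashes to 16; slot 16 is free → place at 16.
654 hashes to 8; 8,9,10 taken → place at 11.
415 hashes to 7; 7,8,9,10,11 taken → place at 12.
Table: [646, 817, 342, 258, 191, ., ., 806, 399, 670, 279, 654, 415, ., ., ., 883]

4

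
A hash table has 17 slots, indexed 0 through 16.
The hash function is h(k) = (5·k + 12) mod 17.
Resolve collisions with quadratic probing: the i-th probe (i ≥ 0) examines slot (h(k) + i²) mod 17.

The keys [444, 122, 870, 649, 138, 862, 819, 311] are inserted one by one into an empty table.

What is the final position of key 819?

Insert 444: h=5, slot 5 empty => index 5.
Insert 122: h=10, slot 10 empty => index 10.
Insert 870: h=10, slot 10 occupied => index 11.
Insert 649: h=10, slots 10,11 occupied => index 14.
Insert 138: h=5, slot 5 occupied => index 6.
Insert 862: h=4, slot 4 empty => index 4.
Insert 819: h=10, slots 10,11,14 occupied => index 2.
Insert 311: h=3, slot 3 empty => index 3.
Table: [∅, ∅, 819, 311, 862, 444, 138, ∅, ∅, ∅, 122, 870, ∅, ∅, 649, ∅, ∅]

2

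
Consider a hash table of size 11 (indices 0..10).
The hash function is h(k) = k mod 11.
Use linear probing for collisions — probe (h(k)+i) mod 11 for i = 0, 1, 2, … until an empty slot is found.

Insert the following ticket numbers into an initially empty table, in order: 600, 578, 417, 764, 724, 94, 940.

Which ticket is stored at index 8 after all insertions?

94

Insert 600: h=6, slot 6 empty => index 6.
Insert 578: h=6, slot 6 occupied => index 7.
Insert 417: h=10, slot 10 empty => index 10.
Insert 764: h=5, slot 5 empty => index 5.
Insert 724: h=9, slot 9 empty => index 9.
Insert 94: h=6, slots 6,7 occupied => index 8.
Insert 940: h=5, slots 5,6,7,8,9,10 occupied => index 0.
Table: [940, ∅, ∅, ∅, ∅, 764, 600, 578, 94, 724, 417]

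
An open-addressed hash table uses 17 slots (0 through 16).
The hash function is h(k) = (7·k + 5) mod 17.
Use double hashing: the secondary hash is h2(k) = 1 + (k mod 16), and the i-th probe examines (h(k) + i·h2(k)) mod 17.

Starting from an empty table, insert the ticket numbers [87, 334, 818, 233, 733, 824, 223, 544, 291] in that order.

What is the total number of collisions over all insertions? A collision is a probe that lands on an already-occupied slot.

87: h=2 => slot 2
334: h=14 => slot 14
818: h=2, h2=3, probe 2,5 => slot 5
233: h=4 => slot 4
733: h=2, h2=14, probe 2,16 => slot 16
824: h=10 => slot 10
223: h=2, h2=16, probe 2,1 => slot 1
544: h=5, h2=1, probe 5,6 => slot 6
291: h=2, h2=4, probe 2,6,10,14,1,5,9 => slot 9
Table: [-, 223, 87, -, 233, 818, 544, -, -, 291, 824, -, -, -, 334, -, 733]

10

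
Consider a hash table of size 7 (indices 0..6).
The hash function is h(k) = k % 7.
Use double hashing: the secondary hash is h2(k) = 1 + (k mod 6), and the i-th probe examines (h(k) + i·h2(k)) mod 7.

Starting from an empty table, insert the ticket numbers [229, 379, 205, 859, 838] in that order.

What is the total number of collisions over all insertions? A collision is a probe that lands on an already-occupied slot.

2

229: h=5 -> slot 5
379: h=1 -> slot 1
205: h=2 -> slot 2
859: h=5, h2=2, probe 5,0 -> slot 0
838: h=5, h2=5, probe 5,3 -> slot 3
Table: [859, 379, 205, 838, _, 229, _]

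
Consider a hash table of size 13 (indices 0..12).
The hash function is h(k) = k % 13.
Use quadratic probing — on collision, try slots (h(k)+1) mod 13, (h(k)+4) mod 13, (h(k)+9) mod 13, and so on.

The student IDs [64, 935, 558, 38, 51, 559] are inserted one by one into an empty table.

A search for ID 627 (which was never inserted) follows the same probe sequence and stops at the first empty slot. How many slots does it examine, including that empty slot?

2

64: h=12 -> slot 12
935: h=12, probe 12,0 -> slot 0
558: h=12, probe 12,0,3 -> slot 3
38: h=12, probe 12,0,3,8 -> slot 8
51: h=12, probe 12,0,3,8,2 -> slot 2
559: h=0, probe 0,1 -> slot 1
Table: [935, 559, 51, 558, ., ., ., ., 38, ., ., ., 64]
Lookup 627: h=3, probe 3,4 → slot 4 empty, not found.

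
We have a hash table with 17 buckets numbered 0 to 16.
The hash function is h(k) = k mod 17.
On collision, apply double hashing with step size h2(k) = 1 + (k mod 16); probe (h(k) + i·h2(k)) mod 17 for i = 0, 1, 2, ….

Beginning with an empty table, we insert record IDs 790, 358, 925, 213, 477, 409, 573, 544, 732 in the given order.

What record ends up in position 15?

477

790: h=8 → slot 8
358: h=1 → slot 1
925: h=7 → slot 7
213: h=9 → slot 9
477: h=1, h2=14, probe 1,15 → slot 15
409: h=1, h2=10, probe 1,11 → slot 11
573: h=12 → slot 12
544: h=0 → slot 0
732: h=1, h2=13, probe 1,14 → slot 14
Table: [544, 358, _, _, _, _, _, 925, 790, 213, _, 409, 573, _, 732, 477, _]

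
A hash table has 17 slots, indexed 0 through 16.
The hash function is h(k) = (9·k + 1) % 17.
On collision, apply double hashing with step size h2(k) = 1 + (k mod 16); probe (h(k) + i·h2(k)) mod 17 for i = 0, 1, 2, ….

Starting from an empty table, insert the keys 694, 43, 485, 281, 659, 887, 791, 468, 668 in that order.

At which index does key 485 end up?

694 hashes to 8; slot 8 is free -> place at 8.
43 hashes to 14; slot 14 is free -> place at 14.
485 hashes to 14, h2=6; 14 taken -> place at 3.
281 hashes to 14, h2=10; 14 taken -> place at 7.
659 hashes to 16; slot 16 is free -> place at 16.
887 hashes to 11; slot 11 is free -> place at 11.
791 hashes to 14, h2=8; 14 taken -> place at 5.
468 hashes to 14, h2=5; 14 taken -> place at 2.
668 hashes to 12; slot 12 is free -> place at 12.
Table: [_, _, 468, 485, _, 791, _, 281, 694, _, _, 887, 668, _, 43, _, 659]

3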